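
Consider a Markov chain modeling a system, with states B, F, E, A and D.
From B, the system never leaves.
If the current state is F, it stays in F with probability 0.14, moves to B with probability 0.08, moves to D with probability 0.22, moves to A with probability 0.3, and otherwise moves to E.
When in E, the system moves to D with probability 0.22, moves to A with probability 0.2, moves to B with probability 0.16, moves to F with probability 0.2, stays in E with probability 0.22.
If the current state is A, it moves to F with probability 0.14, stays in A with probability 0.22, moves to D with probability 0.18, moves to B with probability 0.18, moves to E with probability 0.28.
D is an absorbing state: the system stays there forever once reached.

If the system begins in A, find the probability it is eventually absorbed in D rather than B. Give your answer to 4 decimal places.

0.5526

Let h(s) be the probability of absorption at D starting from transient state s. Then h(D) = 1 and h(B) = 0. By first-step analysis:
h(F) = 0.08·0 + 0.14·h(F) + 0.26·h(E) + 0.3·h(A) + 0.22·1
h(E) = 0.16·0 + 0.2·h(F) + 0.22·h(E) + 0.2·h(A) + 0.22·1
h(A) = 0.18·0 + 0.14·h(F) + 0.28·h(E) + 0.22·h(A) + 0.18·1
Solving: h(F) = 0.6252, h(E) = 0.5841, h(A) = 0.5526.
Starting from A, the probability is 0.5526.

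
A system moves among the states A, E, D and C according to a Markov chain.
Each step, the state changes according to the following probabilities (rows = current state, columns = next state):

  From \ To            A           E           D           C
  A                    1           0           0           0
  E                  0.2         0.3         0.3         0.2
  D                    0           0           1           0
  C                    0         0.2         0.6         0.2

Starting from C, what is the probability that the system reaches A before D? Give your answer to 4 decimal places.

Let h(s) be the probability of absorption at A starting from transient state s. Then h(A) = 1 and h(D) = 0. By first-step analysis:
h(E) = 0.2·1 + 0.3·h(E) + 0.3·0 + 0.2·h(C)
h(C) = 0.2·h(E) + 0.6·0 + 0.2·h(C)
Solving: h(E) = 0.3077, h(C) = 0.0769.
Starting from C, the probability is 0.0769.

0.0769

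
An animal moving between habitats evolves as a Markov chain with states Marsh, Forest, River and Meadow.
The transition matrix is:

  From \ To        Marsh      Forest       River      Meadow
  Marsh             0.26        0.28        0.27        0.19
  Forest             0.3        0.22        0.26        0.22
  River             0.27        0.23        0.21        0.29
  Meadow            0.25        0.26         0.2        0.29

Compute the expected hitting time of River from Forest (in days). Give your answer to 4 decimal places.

4.0141

Let t(s) be the expected number of days to first reach River from state s, with t(River) = 0. Conditioning on the first day:
t(Marsh) = 1 + 0.26·t(Marsh) + 0.28·t(Forest) + 0.19·t(Meadow)
t(Forest) = 1 + 0.3·t(Marsh) + 0.22·t(Forest) + 0.22·t(Meadow)
t(Meadow) = 1 + 0.25·t(Marsh) + 0.26·t(Forest) + 0.29·t(Meadow)
Solving: t(Marsh) = 3.9680, t(Forest) = 4.0141, t(Meadow) = 4.2756.
Expected days from Forest to River: 4.0141.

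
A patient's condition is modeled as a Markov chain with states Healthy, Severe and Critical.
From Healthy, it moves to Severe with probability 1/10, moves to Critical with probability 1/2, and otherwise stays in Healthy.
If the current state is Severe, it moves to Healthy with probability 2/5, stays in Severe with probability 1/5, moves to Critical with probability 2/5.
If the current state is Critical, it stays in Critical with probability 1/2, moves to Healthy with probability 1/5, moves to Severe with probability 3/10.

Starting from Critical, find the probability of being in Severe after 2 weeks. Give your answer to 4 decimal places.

0.2300

Sum over the intermediate state after 1 week:
P = P(Critical→Healthy)·P(Healthy→Severe) + P(Critical→Severe)·P(Severe→Severe) + P(Critical→Critical)·P(Critical→Severe)
  = 0.2×0.1 + 0.3×0.2 + 0.5×0.3
  = 0.0200 + 0.0600 + 0.1500 = 0.2300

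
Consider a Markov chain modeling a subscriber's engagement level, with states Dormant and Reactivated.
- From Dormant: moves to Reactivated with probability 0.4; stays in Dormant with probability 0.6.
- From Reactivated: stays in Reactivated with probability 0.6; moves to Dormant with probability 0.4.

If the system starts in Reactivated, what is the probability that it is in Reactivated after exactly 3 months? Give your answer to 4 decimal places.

Propagate the distribution vector 3 months from Reactivated.
After 0 months: (0.0000, 1.0000)
After 1 month: (0.4000, 0.6000)
After 2 months: (0.4800, 0.5200)
After 3 months: (0.4960, 0.5040)
P(in Reactivated after 3 months) = 0.5040

0.5040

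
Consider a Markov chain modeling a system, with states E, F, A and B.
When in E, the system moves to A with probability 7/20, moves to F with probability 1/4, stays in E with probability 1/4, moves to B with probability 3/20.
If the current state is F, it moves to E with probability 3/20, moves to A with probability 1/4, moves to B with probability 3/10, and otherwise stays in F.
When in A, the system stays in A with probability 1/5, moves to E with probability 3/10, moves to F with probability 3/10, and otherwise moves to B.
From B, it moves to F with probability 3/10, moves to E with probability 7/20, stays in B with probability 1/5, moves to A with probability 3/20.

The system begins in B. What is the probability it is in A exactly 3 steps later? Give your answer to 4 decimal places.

Propagate the distribution vector 3 steps from B.
After 0 steps: (0.0000, 0.0000, 0.0000, 1.0000)
After 1 step: (0.3500, 0.3000, 0.1500, 0.2000)
After 2 steps: (0.2475, 0.2825, 0.2575, 0.2125)
After 3 steps: (0.2559, 0.2876, 0.2406, 0.2159)
P(in A after 3 steps) = 0.2406

0.2406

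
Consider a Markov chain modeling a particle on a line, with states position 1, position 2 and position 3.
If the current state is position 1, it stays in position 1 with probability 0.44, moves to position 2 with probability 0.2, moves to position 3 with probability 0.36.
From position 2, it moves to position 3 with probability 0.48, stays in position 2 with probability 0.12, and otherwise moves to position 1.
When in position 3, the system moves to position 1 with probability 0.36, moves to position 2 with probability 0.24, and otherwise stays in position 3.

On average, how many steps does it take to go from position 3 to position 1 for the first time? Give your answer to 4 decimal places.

2.7132

Let t(s) be the expected number of steps to first reach position 1 from state s, with t(position 1) = 0. Conditioning on the first step:
t(position 2) = 1 + 0.12·t(position 2) + 0.48·t(position 3)
t(position 3) = 1 + 0.24·t(position 2) + 0.4·t(position 3)
Solving: t(position 2) = 2.6163, t(position 3) = 2.7132.
Expected steps from position 3 to position 1: 2.7132.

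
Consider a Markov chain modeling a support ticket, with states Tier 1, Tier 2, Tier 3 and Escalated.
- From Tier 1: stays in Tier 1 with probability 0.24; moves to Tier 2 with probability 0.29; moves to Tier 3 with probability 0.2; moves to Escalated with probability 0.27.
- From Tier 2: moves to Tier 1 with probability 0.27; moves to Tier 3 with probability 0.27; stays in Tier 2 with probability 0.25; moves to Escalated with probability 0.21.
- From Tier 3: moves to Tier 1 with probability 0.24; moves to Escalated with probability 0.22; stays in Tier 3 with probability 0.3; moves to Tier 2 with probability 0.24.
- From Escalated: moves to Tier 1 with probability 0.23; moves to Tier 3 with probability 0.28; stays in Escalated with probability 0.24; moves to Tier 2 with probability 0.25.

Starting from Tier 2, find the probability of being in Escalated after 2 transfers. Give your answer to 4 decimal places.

0.2352

Propagate the distribution vector 2 transfers from Tier 2.
After 0 transfers: (0.0000, 1.0000, 0.0000, 0.0000)
After 1 transfer: (0.2700, 0.2500, 0.2700, 0.2100)
After 2 transfers: (0.2454, 0.2581, 0.2613, 0.2352)
P(in Escalated after 2 transfers) = 0.2352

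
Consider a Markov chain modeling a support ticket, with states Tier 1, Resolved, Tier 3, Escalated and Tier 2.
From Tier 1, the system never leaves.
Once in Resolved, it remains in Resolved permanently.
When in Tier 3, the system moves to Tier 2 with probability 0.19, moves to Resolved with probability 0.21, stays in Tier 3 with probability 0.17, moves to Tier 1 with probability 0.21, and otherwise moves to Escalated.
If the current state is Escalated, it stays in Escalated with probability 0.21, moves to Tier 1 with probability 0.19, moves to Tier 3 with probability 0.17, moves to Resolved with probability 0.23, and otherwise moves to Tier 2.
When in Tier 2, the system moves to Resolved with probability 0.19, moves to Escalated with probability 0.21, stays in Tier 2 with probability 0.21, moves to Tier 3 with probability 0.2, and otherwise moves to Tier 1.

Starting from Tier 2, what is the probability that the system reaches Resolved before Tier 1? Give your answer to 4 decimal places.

0.5107

Let h(s) be the probability of absorption at Resolved starting from transient state s. Then h(Resolved) = 1 and h(Tier 1) = 0. By first-step analysis:
h(Tier 3) = 0.21·0 + 0.21·1 + 0.17·h(Tier 3) + 0.22·h(Escalated) + 0.19·h(Tier 2)
h(Escalated) = 0.19·0 + 0.23·1 + 0.17·h(Tier 3) + 0.21·h(Escalated) + 0.2·h(Tier 2)
h(Tier 2) = 0.19·0 + 0.19·1 + 0.2·h(Tier 3) + 0.21·h(Escalated) + 0.21·h(Tier 2)
Solving: h(Tier 3) = 0.5105, h(Escalated) = 0.5303, h(Tier 2) = 0.5107.
Starting from Tier 2, the probability is 0.5107.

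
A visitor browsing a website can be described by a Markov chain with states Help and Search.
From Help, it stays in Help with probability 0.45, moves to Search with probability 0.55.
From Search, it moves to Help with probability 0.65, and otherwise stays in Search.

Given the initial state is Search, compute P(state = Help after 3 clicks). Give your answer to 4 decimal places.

Propagate the distribution vector 3 clicks from Search.
After 0 clicks: (0.0000, 1.0000)
After 1 click: (0.6500, 0.3500)
After 2 clicks: (0.5200, 0.4800)
After 3 clicks: (0.5460, 0.4540)
P(in Help after 3 clicks) = 0.5460

0.5460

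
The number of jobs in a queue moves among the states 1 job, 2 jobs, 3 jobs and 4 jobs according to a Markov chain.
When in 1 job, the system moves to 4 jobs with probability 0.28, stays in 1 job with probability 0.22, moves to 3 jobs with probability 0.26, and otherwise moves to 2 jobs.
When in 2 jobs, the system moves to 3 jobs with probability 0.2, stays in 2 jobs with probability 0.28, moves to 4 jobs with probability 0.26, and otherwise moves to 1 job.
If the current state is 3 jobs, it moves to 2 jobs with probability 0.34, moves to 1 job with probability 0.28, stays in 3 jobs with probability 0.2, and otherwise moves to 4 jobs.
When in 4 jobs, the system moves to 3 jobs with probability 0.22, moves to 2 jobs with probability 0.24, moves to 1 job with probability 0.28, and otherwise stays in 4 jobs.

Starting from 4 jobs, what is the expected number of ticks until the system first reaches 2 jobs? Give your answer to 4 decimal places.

3.8080

Let t(s) be the expected number of ticks to first reach 2 jobs from state s, with t(2 jobs) = 0. Conditioning on the first tick:
t(1 job) = 1 + 0.22·t(1 job) + 0.26·t(3 jobs) + 0.28·t(4 jobs)
t(3 jobs) = 1 + 0.28·t(1 job) + 0.2·t(3 jobs) + 0.18·t(4 jobs)
t(4 jobs) = 1 + 0.28·t(1 job) + 0.22·t(3 jobs) + 0.26·t(4 jobs)
Solving: t(1 job) = 3.7939, t(3 jobs) = 3.4347, t(4 jobs) = 3.8080.
Expected ticks from 4 jobs to 2 jobs: 3.8080.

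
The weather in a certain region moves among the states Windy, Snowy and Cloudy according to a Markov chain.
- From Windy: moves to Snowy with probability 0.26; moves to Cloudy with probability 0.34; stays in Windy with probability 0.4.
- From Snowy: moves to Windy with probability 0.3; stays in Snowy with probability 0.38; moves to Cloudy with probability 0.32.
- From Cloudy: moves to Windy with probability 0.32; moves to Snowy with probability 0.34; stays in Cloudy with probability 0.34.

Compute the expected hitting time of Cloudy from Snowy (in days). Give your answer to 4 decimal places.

Let t(s) be the expected number of days to first reach Cloudy from state s, with t(Cloudy) = 0. Conditioning on the first day:
t(Windy) = 1 + 0.4·t(Windy) + 0.26·t(Snowy)
t(Snowy) = 1 + 0.3·t(Windy) + 0.38·t(Snowy)
Solving: t(Windy) = 2.9932, t(Snowy) = 3.0612.
Expected days from Snowy to Cloudy: 3.0612.

3.0612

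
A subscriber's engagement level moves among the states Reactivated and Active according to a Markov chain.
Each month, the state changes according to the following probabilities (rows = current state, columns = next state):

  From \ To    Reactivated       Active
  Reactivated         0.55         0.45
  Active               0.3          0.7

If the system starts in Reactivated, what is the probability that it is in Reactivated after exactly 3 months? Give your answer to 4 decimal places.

0.4094

Propagate the distribution vector 3 months from Reactivated.
After 0 months: (1.0000, 0.0000)
After 1 month: (0.5500, 0.4500)
After 2 months: (0.4375, 0.5625)
After 3 months: (0.4094, 0.5906)
P(in Reactivated after 3 months) = 0.4094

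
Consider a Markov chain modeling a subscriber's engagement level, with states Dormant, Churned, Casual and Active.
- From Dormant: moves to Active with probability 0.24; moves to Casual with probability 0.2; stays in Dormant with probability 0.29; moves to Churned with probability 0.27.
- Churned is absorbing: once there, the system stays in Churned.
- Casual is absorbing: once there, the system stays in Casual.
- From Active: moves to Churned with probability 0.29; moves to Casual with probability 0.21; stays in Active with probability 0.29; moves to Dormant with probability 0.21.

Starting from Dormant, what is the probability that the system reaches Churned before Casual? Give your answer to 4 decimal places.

0.5759

Let h(s) be the probability of absorption at Churned starting from transient state s. Then h(Churned) = 1 and h(Casual) = 0. By first-step analysis:
h(Dormant) = 0.29·h(Dormant) + 0.27·1 + 0.2·0 + 0.24·h(Active)
h(Active) = 0.21·h(Dormant) + 0.29·1 + 0.21·0 + 0.29·h(Active)
Solving: h(Dormant) = 0.5759, h(Active) = 0.5788.
Starting from Dormant, the probability is 0.5759.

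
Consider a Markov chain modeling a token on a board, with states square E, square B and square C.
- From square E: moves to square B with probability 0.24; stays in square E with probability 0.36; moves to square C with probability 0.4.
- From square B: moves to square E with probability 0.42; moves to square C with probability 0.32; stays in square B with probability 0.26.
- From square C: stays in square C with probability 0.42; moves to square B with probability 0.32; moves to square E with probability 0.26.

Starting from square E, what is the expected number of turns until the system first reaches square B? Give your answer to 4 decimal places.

3.6677

Let t(s) be the expected number of turns to first reach square B from state s, with t(square B) = 0. Conditioning on the first turn:
t(square E) = 1 + 0.36·t(square E) + 0.4·t(square C)
t(square C) = 1 + 0.26·t(square E) + 0.42·t(square C)
Solving: t(square E) = 3.6677, t(square C) = 3.3683.
Expected turns from square E to square B: 3.6677.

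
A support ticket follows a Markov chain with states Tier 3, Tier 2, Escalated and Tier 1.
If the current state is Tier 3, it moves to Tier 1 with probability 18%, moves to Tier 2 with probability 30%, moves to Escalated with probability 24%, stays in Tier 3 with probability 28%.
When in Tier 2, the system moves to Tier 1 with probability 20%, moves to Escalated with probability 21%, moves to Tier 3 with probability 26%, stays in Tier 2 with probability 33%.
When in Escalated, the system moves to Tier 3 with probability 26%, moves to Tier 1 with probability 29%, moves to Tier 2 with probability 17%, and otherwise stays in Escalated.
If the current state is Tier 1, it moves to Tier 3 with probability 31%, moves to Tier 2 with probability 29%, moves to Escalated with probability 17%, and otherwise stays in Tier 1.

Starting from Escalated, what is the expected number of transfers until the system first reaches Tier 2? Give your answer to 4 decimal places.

4.2466

Let t(s) be the expected number of transfers to first reach Tier 2 from state s, with t(Tier 2) = 0. Conditioning on the first transfer:
t(Tier 3) = 1 + 0.28·t(Tier 3) + 0.24·t(Escalated) + 0.18·t(Tier 1)
t(Escalated) = 1 + 0.26·t(Tier 3) + 0.28·t(Escalated) + 0.29·t(Tier 1)
t(Tier 1) = 1 + 0.31·t(Tier 3) + 0.17·t(Escalated) + 0.23·t(Tier 1)
Solving: t(Tier 3) = 3.7399, t(Escalated) = 4.2466, t(Tier 1) = 3.7419.
Expected transfers from Escalated to Tier 2: 4.2466.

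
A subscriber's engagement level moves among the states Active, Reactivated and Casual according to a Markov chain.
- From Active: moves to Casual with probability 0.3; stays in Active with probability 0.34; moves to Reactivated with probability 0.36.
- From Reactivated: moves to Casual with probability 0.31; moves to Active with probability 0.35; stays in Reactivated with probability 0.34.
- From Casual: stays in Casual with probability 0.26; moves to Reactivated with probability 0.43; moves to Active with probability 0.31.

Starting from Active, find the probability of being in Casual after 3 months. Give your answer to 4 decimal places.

0.2921

Propagate the distribution vector 3 months from Active.
After 0 months: (1.0000, 0.0000, 0.0000)
After 1 month: (0.3400, 0.3600, 0.3000)
After 2 months: (0.3346, 0.3738, 0.2916)
After 3 months: (0.3350, 0.3729, 0.2921)
P(in Casual after 3 months) = 0.2921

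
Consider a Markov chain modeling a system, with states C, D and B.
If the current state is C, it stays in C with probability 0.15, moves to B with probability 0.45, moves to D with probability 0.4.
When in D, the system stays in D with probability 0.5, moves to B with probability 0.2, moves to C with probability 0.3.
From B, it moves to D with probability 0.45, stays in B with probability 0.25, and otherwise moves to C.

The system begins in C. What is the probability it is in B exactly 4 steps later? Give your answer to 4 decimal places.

0.2787

Propagate the distribution vector 4 steps from C.
After 0 steps: (1.0000, 0.0000, 0.0000)
After 1 step: (0.1500, 0.4000, 0.4500)
After 2 steps: (0.2775, 0.4625, 0.2600)
After 3 steps: (0.2584, 0.4593, 0.2824)
After 4 steps: (0.2612, 0.4600, 0.2787)
P(in B after 4 steps) = 0.2787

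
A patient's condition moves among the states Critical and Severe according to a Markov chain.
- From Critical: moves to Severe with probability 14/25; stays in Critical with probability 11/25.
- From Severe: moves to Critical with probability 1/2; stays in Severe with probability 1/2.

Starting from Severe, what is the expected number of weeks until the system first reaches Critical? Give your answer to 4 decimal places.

2.0000

Let t(s) be the expected number of weeks to first reach Critical from state s, with t(Critical) = 0. Conditioning on the first week:
t(Severe) = 1 + 0.5·t(Severe)
Solving: t(Severe) = 2.0000.
Expected weeks from Severe to Critical: 2.0000.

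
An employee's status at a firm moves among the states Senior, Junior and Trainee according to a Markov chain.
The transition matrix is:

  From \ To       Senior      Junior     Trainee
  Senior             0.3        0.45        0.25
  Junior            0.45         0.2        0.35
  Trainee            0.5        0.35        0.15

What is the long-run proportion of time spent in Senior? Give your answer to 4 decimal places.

0.4025

Let the stationary distribution be π with π = πP and π_1 + π_2 + π_3 = 1.
π_1 = 0.3·π_1 + 0.45·π_2 + 0.5·π_3
π_2 = 0.45·π_1 + 0.2·π_2 + 0.35·π_3
Solving with the normalization constraint gives π = (0.4025, 0.3394, 0.2581).
So the stationary probability of Senior is 0.4025.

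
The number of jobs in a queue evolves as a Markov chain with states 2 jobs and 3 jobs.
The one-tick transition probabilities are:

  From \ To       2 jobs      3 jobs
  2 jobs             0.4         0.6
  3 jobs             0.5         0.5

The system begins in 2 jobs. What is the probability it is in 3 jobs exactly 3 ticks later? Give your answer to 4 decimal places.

Propagate the distribution vector 3 ticks from 2 jobs.
After 0 ticks: (1.0000, 0.0000)
After 1 tick: (0.4000, 0.6000)
After 2 ticks: (0.4600, 0.5400)
After 3 ticks: (0.4540, 0.5460)
P(in 3 jobs after 3 ticks) = 0.5460

0.5460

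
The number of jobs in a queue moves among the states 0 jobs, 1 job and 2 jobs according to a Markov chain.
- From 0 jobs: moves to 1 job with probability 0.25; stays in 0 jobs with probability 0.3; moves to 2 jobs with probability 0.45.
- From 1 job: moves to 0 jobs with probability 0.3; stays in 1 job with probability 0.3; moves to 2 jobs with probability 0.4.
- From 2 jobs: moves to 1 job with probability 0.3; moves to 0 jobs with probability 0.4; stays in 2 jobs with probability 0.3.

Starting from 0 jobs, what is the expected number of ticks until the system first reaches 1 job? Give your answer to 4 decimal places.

Let t(s) be the expected number of ticks to first reach 1 job from state s, with t(1 job) = 0. Conditioning on the first tick:
t(0 jobs) = 1 + 0.3·t(0 jobs) + 0.45·t(2 jobs)
t(2 jobs) = 1 + 0.4·t(0 jobs) + 0.3·t(2 jobs)
Solving: t(0 jobs) = 3.7097, t(2 jobs) = 3.5484.
Expected ticks from 0 jobs to 1 job: 3.7097.

3.7097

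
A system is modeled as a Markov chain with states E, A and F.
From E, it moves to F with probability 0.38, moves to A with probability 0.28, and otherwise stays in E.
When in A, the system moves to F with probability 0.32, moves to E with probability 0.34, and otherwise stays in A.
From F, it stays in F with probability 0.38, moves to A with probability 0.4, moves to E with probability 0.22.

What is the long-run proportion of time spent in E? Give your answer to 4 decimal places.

Let the stationary distribution be π with π = πP and π_1 + π_2 + π_3 = 1.
π_1 = 0.34·π_1 + 0.34·π_2 + 0.22·π_3
π_2 = 0.28·π_1 + 0.34·π_2 + 0.4·π_3
Solving with the normalization constraint gives π = (0.2969, 0.3438, 0.3594).
So the stationary probability of E is 0.2969.

0.2969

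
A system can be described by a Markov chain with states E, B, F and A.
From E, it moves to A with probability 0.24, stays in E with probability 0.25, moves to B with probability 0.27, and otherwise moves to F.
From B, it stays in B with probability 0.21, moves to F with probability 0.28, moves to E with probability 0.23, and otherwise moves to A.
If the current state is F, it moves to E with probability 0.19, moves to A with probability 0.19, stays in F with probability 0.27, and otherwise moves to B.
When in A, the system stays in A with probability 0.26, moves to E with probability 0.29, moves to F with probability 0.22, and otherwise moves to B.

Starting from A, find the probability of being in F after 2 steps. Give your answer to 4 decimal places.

0.2506

Propagate the distribution vector 2 steps from A.
After 0 steps: (0.0000, 0.0000, 0.0000, 1.0000)
After 1 step: (0.2900, 0.2300, 0.2200, 0.2600)
After 2 steps: (0.2426, 0.2634, 0.2506, 0.2434)
P(in F after 2 steps) = 0.2506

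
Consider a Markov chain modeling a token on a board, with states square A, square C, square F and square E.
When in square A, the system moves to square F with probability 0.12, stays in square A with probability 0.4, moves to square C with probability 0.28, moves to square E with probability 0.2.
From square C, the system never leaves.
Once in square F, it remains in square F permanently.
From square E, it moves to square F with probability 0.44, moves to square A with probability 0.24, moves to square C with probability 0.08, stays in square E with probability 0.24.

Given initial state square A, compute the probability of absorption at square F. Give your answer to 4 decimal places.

0.4392

Let h(s) be the probability of absorption at square F starting from transient state s. Then h(square F) = 1 and h(square C) = 0. By first-step analysis:
h(square A) = 0.4·h(square A) + 0.28·0 + 0.12·1 + 0.2·h(square E)
h(square E) = 0.24·h(square A) + 0.08·0 + 0.44·1 + 0.24·h(square E)
Solving: h(square A) = 0.4392, h(square E) = 0.7176.
Starting from square A, the probability is 0.4392.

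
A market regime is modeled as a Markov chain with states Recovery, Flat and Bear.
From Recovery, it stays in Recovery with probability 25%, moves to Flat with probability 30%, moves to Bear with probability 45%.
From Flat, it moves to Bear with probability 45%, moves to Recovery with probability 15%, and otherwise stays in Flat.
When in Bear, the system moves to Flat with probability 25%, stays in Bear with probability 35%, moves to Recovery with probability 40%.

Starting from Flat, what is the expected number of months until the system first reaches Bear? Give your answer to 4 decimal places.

Let t(s) be the expected number of months to first reach Bear from state s, with t(Bear) = 0. Conditioning on the first month:
t(Recovery) = 1 + 0.25·t(Recovery) + 0.3·t(Flat)
t(Flat) = 1 + 0.15·t(Recovery) + 0.4·t(Flat)
Solving: t(Recovery) = 2.2222, t(Flat) = 2.2222.
Expected months from Flat to Bear: 2.2222.

2.2222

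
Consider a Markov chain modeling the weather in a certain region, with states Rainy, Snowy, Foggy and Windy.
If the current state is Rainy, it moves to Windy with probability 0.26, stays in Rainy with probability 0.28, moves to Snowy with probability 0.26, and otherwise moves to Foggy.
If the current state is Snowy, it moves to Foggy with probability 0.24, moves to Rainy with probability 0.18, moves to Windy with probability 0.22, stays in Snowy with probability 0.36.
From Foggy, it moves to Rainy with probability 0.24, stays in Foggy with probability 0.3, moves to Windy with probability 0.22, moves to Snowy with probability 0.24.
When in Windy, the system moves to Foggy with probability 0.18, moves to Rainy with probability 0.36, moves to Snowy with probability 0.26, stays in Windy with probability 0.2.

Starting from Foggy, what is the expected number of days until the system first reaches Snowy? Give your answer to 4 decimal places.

Let t(s) be the expected number of days to first reach Snowy from state s, with t(Snowy) = 0. Conditioning on the first day:
t(Rainy) = 1 + 0.28·t(Rainy) + 0.2·t(Foggy) + 0.26·t(Windy)
t(Foggy) = 1 + 0.24·t(Rainy) + 0.3·t(Foggy) + 0.22·t(Windy)
t(Windy) = 1 + 0.36·t(Rainy) + 0.18·t(Foggy) + 0.2·t(Windy)
Solving: t(Rainy) = 3.9114, t(Foggy) = 3.9984, t(Windy) = 3.9098.
Expected days from Foggy to Snowy: 3.9984.

3.9984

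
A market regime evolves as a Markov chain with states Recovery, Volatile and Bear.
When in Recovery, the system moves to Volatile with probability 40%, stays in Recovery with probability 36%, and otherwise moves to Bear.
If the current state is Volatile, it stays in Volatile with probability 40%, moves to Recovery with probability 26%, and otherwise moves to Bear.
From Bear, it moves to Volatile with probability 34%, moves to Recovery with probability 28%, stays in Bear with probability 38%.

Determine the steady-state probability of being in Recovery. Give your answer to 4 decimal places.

Let the stationary distribution be π with π = πP and π_1 + π_2 + π_3 = 1.
π_1 = 0.36·π_1 + 0.26·π_2 + 0.28·π_3
π_2 = 0.4·π_1 + 0.4·π_2 + 0.34·π_3
Solving with the normalization constraint gives π = (0.2961, 0.3806, 0.3233).
So the stationary probability of Recovery is 0.2961.

0.2961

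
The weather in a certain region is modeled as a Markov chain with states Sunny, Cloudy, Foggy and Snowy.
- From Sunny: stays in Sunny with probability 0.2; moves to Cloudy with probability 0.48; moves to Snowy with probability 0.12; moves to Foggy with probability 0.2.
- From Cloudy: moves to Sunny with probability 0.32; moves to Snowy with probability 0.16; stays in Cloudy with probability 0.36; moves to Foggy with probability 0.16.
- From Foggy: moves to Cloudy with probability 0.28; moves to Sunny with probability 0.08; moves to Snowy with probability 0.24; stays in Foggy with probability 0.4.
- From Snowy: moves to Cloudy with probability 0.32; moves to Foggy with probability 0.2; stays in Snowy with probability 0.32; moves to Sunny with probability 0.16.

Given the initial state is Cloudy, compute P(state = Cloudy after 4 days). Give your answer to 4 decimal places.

Propagate the distribution vector 4 days from Cloudy.
After 0 days: (0.0000, 1.0000, 0.0000, 0.0000)
After 1 day: (0.3200, 0.3600, 0.1600, 0.1600)
After 2 days: (0.2176, 0.3792, 0.2176, 0.1856)
After 3 days: (0.2120, 0.3613, 0.2284, 0.1984)
After 4 days: (0.2080, 0.3592, 0.2312, 0.2015)
P(in Cloudy after 4 days) = 0.3592

0.3592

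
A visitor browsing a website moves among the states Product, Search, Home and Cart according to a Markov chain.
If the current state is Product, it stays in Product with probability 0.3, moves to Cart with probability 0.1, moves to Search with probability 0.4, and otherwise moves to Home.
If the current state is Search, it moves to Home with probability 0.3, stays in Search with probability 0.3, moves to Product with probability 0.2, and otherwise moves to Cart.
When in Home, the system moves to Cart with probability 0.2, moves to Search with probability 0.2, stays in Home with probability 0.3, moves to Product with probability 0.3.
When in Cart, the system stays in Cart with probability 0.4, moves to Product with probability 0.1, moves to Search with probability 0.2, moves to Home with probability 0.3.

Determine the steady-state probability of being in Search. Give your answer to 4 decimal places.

Let the stationary distribution be π with π = πP and π_1 + π_2 + π_3 + π_4 = 1.
π_1 = 0.3·π_1 + 0.2·π_2 + 0.3·π_3 + 0.1·π_4
π_2 = 0.4·π_1 + 0.3·π_2 + 0.2·π_3 + 0.2·π_4
π_3 = 0.2·π_1 + 0.3·π_2 + 0.3·π_3 + 0.3·π_4
Solving with the normalization constraint gives π = (0.2284, 0.2730, 0.2772, 0.2214).
So the stationary probability of Search is 0.2730.

0.2730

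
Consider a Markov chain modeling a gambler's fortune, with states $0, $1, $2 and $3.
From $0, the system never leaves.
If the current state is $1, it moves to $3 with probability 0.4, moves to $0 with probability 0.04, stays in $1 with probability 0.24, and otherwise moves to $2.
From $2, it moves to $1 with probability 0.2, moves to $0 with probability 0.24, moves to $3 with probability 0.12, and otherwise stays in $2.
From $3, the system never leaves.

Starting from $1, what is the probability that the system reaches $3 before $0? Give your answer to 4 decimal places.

0.7257

Let h(s) be the probability of absorption at $3 starting from transient state s. Then h($3) = 1 and h($0) = 0. By first-step analysis:
h($1) = 0.04·0 + 0.24·h($1) + 0.32·h($2) + 0.4·1
h($2) = 0.24·0 + 0.2·h($1) + 0.44·h($2) + 0.12·1
Solving: h($1) = 0.7257, h($2) = 0.4735.
Starting from $1, the probability is 0.7257.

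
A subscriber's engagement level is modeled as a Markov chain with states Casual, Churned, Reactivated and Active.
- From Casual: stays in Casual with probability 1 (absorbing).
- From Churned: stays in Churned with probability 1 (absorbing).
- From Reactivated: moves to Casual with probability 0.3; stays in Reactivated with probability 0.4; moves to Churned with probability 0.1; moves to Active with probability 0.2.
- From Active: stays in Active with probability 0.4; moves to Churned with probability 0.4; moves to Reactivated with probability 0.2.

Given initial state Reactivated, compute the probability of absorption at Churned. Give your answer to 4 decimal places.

Let h(s) be the probability of absorption at Churned starting from transient state s. Then h(Churned) = 1 and h(Casual) = 0. By first-step analysis:
h(Reactivated) = 0.3·0 + 0.1·1 + 0.4·h(Reactivated) + 0.2·h(Active)
h(Active) = 0.4·1 + 0.2·h(Reactivated) + 0.4·h(Active)
Solving: h(Reactivated) = 0.4375, h(Active) = 0.8125.
Starting from Reactivated, the probability is 0.4375.

0.4375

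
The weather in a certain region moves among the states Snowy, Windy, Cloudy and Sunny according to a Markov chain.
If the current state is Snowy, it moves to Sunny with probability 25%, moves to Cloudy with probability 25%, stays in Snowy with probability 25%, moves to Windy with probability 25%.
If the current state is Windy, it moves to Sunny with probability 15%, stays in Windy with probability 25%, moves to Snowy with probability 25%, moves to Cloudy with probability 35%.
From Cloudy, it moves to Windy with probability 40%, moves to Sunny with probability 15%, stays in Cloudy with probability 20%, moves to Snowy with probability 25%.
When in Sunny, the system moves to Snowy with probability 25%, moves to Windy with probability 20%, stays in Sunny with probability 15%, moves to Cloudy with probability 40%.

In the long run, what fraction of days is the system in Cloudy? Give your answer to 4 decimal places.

0.2902

Let the stationary distribution be π with π = πP and π_1 + π_2 + π_3 + π_4 = 1.
π_1 = 0.25·π_1 + 0.25·π_2 + 0.25·π_3 + 0.25·π_4
π_2 = 0.25·π_1 + 0.25·π_2 + 0.4·π_3 + 0.2·π_4
π_3 = 0.25·π_1 + 0.35·π_2 + 0.2·π_3 + 0.4·π_4
Solving with the normalization constraint gives π = (0.2500, 0.2848, 0.2902, 0.1750).
So the stationary probability of Cloudy is 0.2902.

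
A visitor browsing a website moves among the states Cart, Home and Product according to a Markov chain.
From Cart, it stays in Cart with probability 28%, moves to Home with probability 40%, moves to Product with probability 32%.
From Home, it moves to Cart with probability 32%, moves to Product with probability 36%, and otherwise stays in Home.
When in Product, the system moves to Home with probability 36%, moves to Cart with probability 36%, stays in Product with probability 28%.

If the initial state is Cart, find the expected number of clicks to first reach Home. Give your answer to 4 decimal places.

2.5794

Let t(s) be the expected number of clicks to first reach Home from state s, with t(Home) = 0. Conditioning on the first click:
t(Cart) = 1 + 0.28·t(Cart) + 0.32·t(Product)
t(Product) = 1 + 0.36·t(Cart) + 0.28·t(Product)
Solving: t(Cart) = 2.5794, t(Product) = 2.6786.
Expected clicks from Cart to Home: 2.5794.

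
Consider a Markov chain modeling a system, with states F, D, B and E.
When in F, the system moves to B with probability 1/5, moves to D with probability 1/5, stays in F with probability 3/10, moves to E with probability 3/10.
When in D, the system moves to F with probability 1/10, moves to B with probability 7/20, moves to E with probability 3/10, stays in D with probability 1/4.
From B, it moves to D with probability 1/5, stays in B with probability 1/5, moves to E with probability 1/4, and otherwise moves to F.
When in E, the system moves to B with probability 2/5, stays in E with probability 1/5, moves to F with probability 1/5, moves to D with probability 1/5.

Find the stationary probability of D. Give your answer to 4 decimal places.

0.2105

Let the stationary distribution be π with π = πP and π_1 + π_2 + π_3 + π_4 = 1.
π_1 = 0.3·π_1 + 0.1·π_2 + 0.35·π_3 + 0.2·π_4
π_2 = 0.2·π_1 + 0.25·π_2 + 0.2·π_3 + 0.2·π_4
π_3 = 0.2·π_1 + 0.35·π_2 + 0.2·π_3 + 0.4·π_4
Solving with the normalization constraint gives π = (0.2461, 0.2105, 0.2835, 0.2598).
So the stationary probability of D is 0.2105.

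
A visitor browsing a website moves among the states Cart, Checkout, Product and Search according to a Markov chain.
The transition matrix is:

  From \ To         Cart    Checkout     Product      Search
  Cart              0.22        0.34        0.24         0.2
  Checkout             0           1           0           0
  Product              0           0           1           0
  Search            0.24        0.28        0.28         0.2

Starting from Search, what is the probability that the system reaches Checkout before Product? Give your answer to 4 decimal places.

0.5208

Let h(s) be the probability of absorption at Checkout starting from transient state s. Then h(Checkout) = 1 and h(Product) = 0. By first-step analysis:
h(Cart) = 0.22·h(Cart) + 0.34·1 + 0.24·0 + 0.2·h(Search)
h(Search) = 0.24·h(Cart) + 0.28·1 + 0.28·0 + 0.2·h(Search)
Solving: h(Cart) = 0.5694, h(Search) = 0.5208.
Starting from Search, the probability is 0.5208.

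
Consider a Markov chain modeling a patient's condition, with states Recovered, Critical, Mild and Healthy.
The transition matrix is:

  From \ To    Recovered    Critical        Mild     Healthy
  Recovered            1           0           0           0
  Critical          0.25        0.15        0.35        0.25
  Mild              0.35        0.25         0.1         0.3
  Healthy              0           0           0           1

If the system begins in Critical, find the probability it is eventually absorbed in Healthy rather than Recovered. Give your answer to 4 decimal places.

0.4871

Let h(s) be the probability of absorption at Healthy starting from transient state s. Then h(Healthy) = 1 and h(Recovered) = 0. By first-step analysis:
h(Critical) = 0.25·0 + 0.15·h(Critical) + 0.35·h(Mild) + 0.25·1
h(Mild) = 0.35·0 + 0.25·h(Critical) + 0.1·h(Mild) + 0.3·1
Solving: h(Critical) = 0.4871, h(Mild) = 0.4686.
Starting from Critical, the probability is 0.4871.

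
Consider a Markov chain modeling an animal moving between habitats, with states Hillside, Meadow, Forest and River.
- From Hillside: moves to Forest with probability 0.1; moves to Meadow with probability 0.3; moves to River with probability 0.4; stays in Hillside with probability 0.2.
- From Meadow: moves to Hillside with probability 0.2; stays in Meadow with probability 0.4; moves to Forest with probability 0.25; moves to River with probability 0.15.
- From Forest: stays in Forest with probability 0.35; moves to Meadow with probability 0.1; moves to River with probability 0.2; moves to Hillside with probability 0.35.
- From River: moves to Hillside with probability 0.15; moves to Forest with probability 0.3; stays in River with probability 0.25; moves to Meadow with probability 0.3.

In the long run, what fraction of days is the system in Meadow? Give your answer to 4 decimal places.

0.2770

Let the stationary distribution be π with π = πP and π_1 + π_2 + π_3 + π_4 = 1.
π_1 = 0.2·π_1 + 0.2·π_2 + 0.35·π_3 + 0.15·π_4
π_2 = 0.3·π_1 + 0.4·π_2 + 0.1·π_3 + 0.3·π_4
π_3 = 0.1·π_1 + 0.25·π_2 + 0.35·π_3 + 0.3·π_4
Solving with the normalization constraint gives π = (0.2259, 0.2770, 0.2537, 0.2435).
So the stationary probability of Meadow is 0.2770.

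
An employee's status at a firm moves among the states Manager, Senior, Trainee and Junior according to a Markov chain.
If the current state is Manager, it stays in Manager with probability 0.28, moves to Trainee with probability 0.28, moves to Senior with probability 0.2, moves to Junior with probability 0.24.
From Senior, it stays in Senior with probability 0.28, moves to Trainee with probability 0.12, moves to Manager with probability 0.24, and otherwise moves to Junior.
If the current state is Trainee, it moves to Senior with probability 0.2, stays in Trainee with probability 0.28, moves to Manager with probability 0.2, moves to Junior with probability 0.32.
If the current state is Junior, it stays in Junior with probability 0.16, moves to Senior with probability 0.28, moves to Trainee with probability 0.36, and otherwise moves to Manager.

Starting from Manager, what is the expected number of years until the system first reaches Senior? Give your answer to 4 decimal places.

4.5547

Let t(s) be the expected number of years to first reach Senior from state s, with t(Senior) = 0. Conditioning on the first year:
t(Manager) = 1 + 0.28·t(Manager) + 0.28·t(Trainee) + 0.24·t(Junior)
t(Trainee) = 1 + 0.2·t(Manager) + 0.28·t(Trainee) + 0.32·t(Junior)
t(Junior) = 1 + 0.2·t(Manager) + 0.36·t(Trainee) + 0.16·t(Junior)
Solving: t(Manager) = 4.5547, t(Trainee) = 4.5276, t(Junior) = 4.2153.
Expected years from Manager to Senior: 4.5547.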